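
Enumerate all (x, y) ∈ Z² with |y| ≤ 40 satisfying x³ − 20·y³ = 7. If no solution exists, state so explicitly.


The equation is x³ - 20y³ = 7. For fixed y, x³ = 20·y³ + 7, so a solution requires the RHS to be a perfect cube.
Strategy: iterate y from -40 to 40, compute RHS = 20·y³ + 7, and check whether it is a (positive or negative) perfect cube.
Check small values of y:
  y = 0: RHS = 7 is not a perfect cube.
  y = 1: RHS = 27 = (3)³ ⇒ x = 3 works.
  y = -1: RHS = -13 is not a perfect cube.
  y = 2: RHS = 167 is not a perfect cube.
  y = -2: RHS = -153 is not a perfect cube.
  y = 3: RHS = 547 is not a perfect cube.
  y = -3: RHS = -533 is not a perfect cube.
Continuing the search up to |y| = 40 finds no further solutions beyond those listed.
Collected solutions: (3, 1).

Solutions (with |y| ≤ 40): (3, 1).


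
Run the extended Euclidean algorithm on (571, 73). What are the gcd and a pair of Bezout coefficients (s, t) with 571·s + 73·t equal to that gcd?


Euclidean algorithm on (571, 73) — divide until remainder is 0:
  571 = 7 · 73 + 60
  73 = 1 · 60 + 13
  60 = 4 · 13 + 8
  13 = 1 · 8 + 5
  8 = 1 · 5 + 3
  5 = 1 · 3 + 2
  3 = 1 · 2 + 1
  2 = 2 · 1 + 0
gcd(571, 73) = 1.
Track Bezout coefficients alongside the remainders: start with r₀ = 571 = a·1 + b·0 (s = 1, t = 0) and r₁ = 73 = a·0 + b·1 (s = 0, t = 1); each new remainder r_{k+1} = r_{k-1} − q_k·r_k inherits s_{k+1} = s_{k-1} − q_k·s_k, t_{k+1} = t_{k-1} − q_k·t_k, so r_k = a·s_k + b·t_k at every step:
  q = 7: r = 60, s = 1 − 7·0 = 1, t = 0 − 7·1 = -7  (check: 571·1 + 73·(-7) = 60)
  q = 1: r = 13, s = 0 − 1·1 = -1, t = 1 − 1·(-7) = 8  (check: 571·(-1) + 73·8 = 13)
  q = 4: r = 8, s = 1 − 4·(-1) = 5, t = -7 − 4·8 = -39  (check: 571·5 + 73·(-39) = 8)
  q = 1: r = 5, s = -1 − 1·5 = -6, t = 8 − 1·(-39) = 47  (check: 571·(-6) + 73·47 = 5)
  q = 1: r = 3, s = 5 − 1·(-6) = 11, t = -39 − 1·47 = -86  (check: 571·11 + 73·(-86) = 3)
  q = 1: r = 2, s = -6 − 1·11 = -17, t = 47 − 1·(-86) = 133  (check: 571·(-17) + 73·133 = 2)
  q = 1: r = 1, s = 11 − 1·(-17) = 28, t = -86 − 1·133 = -219  (check: 571·28 + 73·(-219) = 1)
The row with r = 1 (the gcd) gives the Bezout coefficients s = 28, t = -219.
Result: 571 · (28) + 73 · (-219) = 1.

gcd(571, 73) = 1; s = 28, t = -219 (check: 571·28 + 73·(-219) = 1).


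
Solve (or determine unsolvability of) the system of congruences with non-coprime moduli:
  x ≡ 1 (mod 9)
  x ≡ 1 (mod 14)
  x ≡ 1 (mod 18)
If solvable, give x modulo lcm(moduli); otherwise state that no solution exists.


Moduli 9, 14, 18 are not pairwise coprime, so CRT works modulo lcm(m_i) when all pairwise compatibility conditions hold.
Pairwise compatibility: gcd(m_i, m_j) must divide a_i - a_j for every pair.
Merge one congruence at a time:
  Start: x ≡ 1 (mod 9).
  Combine with x ≡ 1 (mod 14): gcd(9, 14) = 1; 1 - 1 = 0, which IS divisible by 1, so compatible.
    Write x = 1 + 9·t and substitute into x ≡ 1 (mod 14): 9·t ≡ 1 − 1 = 0 (mod 14).
    The inverse of 9 mod 14 is 11 (since 9·11 = 99 = 7·14 + 1), so t ≡ 11·0 = 0 ≡ 0 (mod 14).
    Then x = 1 + 9·0 = 1, valid modulo lcm(9, 14) = 126: x ≡ 1 (mod 126).
  Combine with x ≡ 1 (mod 18): gcd(126, 18) = 18; 1 - 1 = 0, which IS divisible by 18, so compatible.
    Write x = 1 + 126·t and substitute into x ≡ 1 (mod 18): 126·t ≡ 1 − 1 = 0 (mod 18).
    Divide the congruence (and modulus) by g = 18: 7·t ≡ 0 (mod 1).
    Modulo 1 every t works; take t = 0.
    Then x = 1 + 126·0 = 1, valid modulo lcm(126, 18) = 126: x ≡ 1 (mod 126).
Verify: 1 mod 9 = 1, 1 mod 14 = 1, 1 mod 18 = 1.

x ≡ 1 (mod 126).


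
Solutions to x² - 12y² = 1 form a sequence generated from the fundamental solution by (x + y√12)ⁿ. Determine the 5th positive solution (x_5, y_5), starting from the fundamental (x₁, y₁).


Step 1: Find the fundamental solution (x₁, y₁) of x² - 12y² = 1.
  Expand √12 as a continued fraction. a₀ = ⌊√12⌋ = 3; iterate m_{k+1} = d_k·a_k − m_k, d_{k+1} = (12 − m_{k+1}²)/d_k, a_{k+1} = ⌊(a₀ + m_{k+1})/d_{k+1}⌋ (starting m₀ = 0, d₀ = 1), with convergents p_k = a_k·p_{k-1} + p_{k-2}, q_k = a_k·q_{k-1} + q_{k-2} (p₋₁ = 1, q₋₁ = 0):
  k = 0: a₀ = 3; p₀/q₀ = 3/1; p₀² − 12·q₀² = 9 − 12 = -3.
  k = 1: m = 3, d = 3, a = ⌊(3 + 3)/3⌋ = 2; p/q = (2·3 + 1)/(2·1 + 0) = 7/2; p² − 12·q² = 49 − 48 = 1.
  The first convergent with p² − 12·q² = 1 gives the fundamental solution (x₁, y₁) = (7, 2).
Step 2: Apply the recurrence (x_{n+1}, y_{n+1}) = (x₁x_n + 12y₁y_n, x₁y_n + y₁x_n) repeatedly.
  From (x_1, y_1) = (7, 2): x_2 = 7·7 + 12·2·2 = 97; y_2 = 7·2 + 2·7 = 28.
  From (x_2, y_2) = (97, 28): x_3 = 7·97 + 12·2·28 = 1351; y_3 = 7·28 + 2·97 = 390.
  From (x_3, y_3) = (1351, 390): x_4 = 7·1351 + 12·2·390 = 18817; y_4 = 7·390 + 2·1351 = 5432.
  From (x_4, y_4) = (18817, 5432): x_5 = 7·18817 + 12·2·5432 = 262087; y_5 = 7·5432 + 2·18817 = 75658.
Step 3: Verify x_5² - 12·y_5² = 68689595569 - 68689595568 = 1 (should be 1). ✓

(x_1, y_1) = (7, 2); (x_5, y_5) = (262087, 75658).


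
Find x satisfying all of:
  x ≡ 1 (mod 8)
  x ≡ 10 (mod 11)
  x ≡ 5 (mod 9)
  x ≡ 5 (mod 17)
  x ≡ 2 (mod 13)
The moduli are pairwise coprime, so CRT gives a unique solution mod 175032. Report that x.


Product of moduli M = 8 · 11 · 9 · 17 · 13 = 175032.
Merge one congruence at a time:
  Start: x ≡ 1 (mod 8).
  Combine with x ≡ 10 (mod 11); new modulus lcm = 88.
    Write x = 1 + 8·t and substitute into x ≡ 10 (mod 11): 8·t ≡ 10 − 1 = 9 (mod 11).
    The inverse of 8 mod 11 is 7 (since 8·7 = 56 = 5·11 + 1), so t ≡ 7·9 = 63 ≡ 8 (mod 11).
    Then x = 1 + 8·8 = 65, valid modulo lcm(8, 11) = 88: x ≡ 65 (mod 88).
  Combine with x ≡ 5 (mod 9); new modulus lcm = 792.
    Write x = 65 + 88·t and substitute into x ≡ 5 (mod 9): 88·t ≡ 5 − 65 = -60 (mod 9).
    Reduce coefficients mod 9: 7·t ≡ 3 (mod 9).
    The inverse of 7 mod 9 is 4 (since 7·4 = 28 = 3·9 + 1), so t ≡ 4·3 = 12 ≡ 3 (mod 9).
    Then x = 65 + 88·3 = 329, valid modulo lcm(88, 9) = 792: x ≡ 329 (mod 792).
  Combine with x ≡ 5 (mod 17); new modulus lcm = 13464.
    Write x = 329 + 792·t and substitute into x ≡ 5 (mod 17): 792·t ≡ 5 − 329 = -324 (mod 17).
    Reduce coefficients mod 17: 10·t ≡ 16 (mod 17).
    The inverse of 10 mod 17 is 12 (since 10·12 = 120 = 7·17 + 1), so t ≡ 12·16 = 192 ≡ 5 (mod 17).
    Then x = 329 + 792·5 = 4289, valid modulo lcm(792, 17) = 13464: x ≡ 4289 (mod 13464).
  Combine with x ≡ 2 (mod 13); new modulus lcm = 175032.
    Write x = 4289 + 13464·t and substitute into x ≡ 2 (mod 13): 13464·t ≡ 2 − 4289 = -4287 (mod 13).
    Reduce coefficients mod 13: 9·t ≡ 3 (mod 13).
    The inverse of 9 mod 13 is 3 (since 9·3 = 27 = 2·13 + 1), so t ≡ 3·3 = 9 ≡ 9 (mod 13).
    Then x = 4289 + 13464·9 = 125465, valid modulo lcm(13464, 13) = 175032: x ≡ 125465 (mod 175032).
Verify against each original: 125465 mod 8 = 1, 125465 mod 11 = 10, 125465 mod 9 = 5, 125465 mod 17 = 5, 125465 mod 13 = 2.

x ≡ 125465 (mod 175032).


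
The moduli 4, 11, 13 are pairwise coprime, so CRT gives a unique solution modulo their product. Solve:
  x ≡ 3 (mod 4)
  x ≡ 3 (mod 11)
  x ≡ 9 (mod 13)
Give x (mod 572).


Moduli 4, 11, 13 are pairwise coprime; by CRT there is a unique solution modulo M = 4 · 11 · 13 = 572.
Solve pairwise, accumulating the modulus:
  Start with x ≡ 3 (mod 4).
  Combine with x ≡ 3 (mod 11): since gcd(4, 11) = 1, we get a unique residue mod 44.
    Write x = 3 + 4·t and substitute into x ≡ 3 (mod 11): 4·t ≡ 3 − 3 = 0 (mod 11).
    The inverse of 4 mod 11 is 3 (since 4·3 = 12 = 1·11 + 1), so t ≡ 3·0 = 0 ≡ 0 (mod 11).
    Then x = 3 + 4·0 = 3, valid modulo lcm(4, 11) = 44: x ≡ 3 (mod 44).
  Combine with x ≡ 9 (mod 13): since gcd(44, 13) = 1, we get a unique residue mod 572.
    Write x = 3 + 44·t and substitute into x ≡ 9 (mod 13): 44·t ≡ 9 − 3 = 6 (mod 13).
    Reduce coefficients mod 13: 5·t ≡ 6 (mod 13).
    The inverse of 5 mod 13 is 8 (since 5·8 = 40 = 3·13 + 1), so t ≡ 8·6 = 48 ≡ 9 (mod 13).
    Then x = 3 + 44·9 = 399, valid modulo lcm(44, 13) = 572: x ≡ 399 (mod 572).
Verify: 399 mod 4 = 3 ✓, 399 mod 11 = 3 ✓, 399 mod 13 = 9 ✓.

x ≡ 399 (mod 572).


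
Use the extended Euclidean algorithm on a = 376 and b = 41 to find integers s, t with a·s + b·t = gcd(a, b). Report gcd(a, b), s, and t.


Euclidean algorithm on (376, 41) — divide until remainder is 0:
  376 = 9 · 41 + 7
  41 = 5 · 7 + 6
  7 = 1 · 6 + 1
  6 = 6 · 1 + 0
gcd(376, 41) = 1.
Track Bezout coefficients alongside the remainders: start with r₀ = 376 = a·1 + b·0 (s = 1, t = 0) and r₁ = 41 = a·0 + b·1 (s = 0, t = 1); each new remainder r_{k+1} = r_{k-1} − q_k·r_k inherits s_{k+1} = s_{k-1} − q_k·s_k, t_{k+1} = t_{k-1} − q_k·t_k, so r_k = a·s_k + b·t_k at every step:
  q = 9: r = 7, s = 1 − 9·0 = 1, t = 0 − 9·1 = -9  (check: 376·1 + 41·(-9) = 7)
  q = 5: r = 6, s = 0 − 5·1 = -5, t = 1 − 5·(-9) = 46  (check: 376·(-5) + 41·46 = 6)
  q = 1: r = 1, s = 1 − 1·(-5) = 6, t = -9 − 1·46 = -55  (check: 376·6 + 41·(-55) = 1)
The row with r = 1 (the gcd) gives the Bezout coefficients s = 6, t = -55.
Result: 376 · (6) + 41 · (-55) = 1.

gcd(376, 41) = 1; s = 6, t = -55 (check: 376·6 + 41·(-55) = 1).


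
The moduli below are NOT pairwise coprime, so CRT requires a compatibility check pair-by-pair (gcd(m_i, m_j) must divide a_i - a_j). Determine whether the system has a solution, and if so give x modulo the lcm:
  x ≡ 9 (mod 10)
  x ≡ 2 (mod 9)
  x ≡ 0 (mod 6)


Moduli 10, 9, 6 are not pairwise coprime, so CRT works modulo lcm(m_i) when all pairwise compatibility conditions hold.
Pairwise compatibility: gcd(m_i, m_j) must divide a_i - a_j for every pair.
Merge one congruence at a time:
  Start: x ≡ 9 (mod 10).
  Combine with x ≡ 2 (mod 9): gcd(10, 9) = 1; 2 - 9 = -7, which IS divisible by 1, so compatible.
    Write x = 9 + 10·t and substitute into x ≡ 2 (mod 9): 10·t ≡ 2 − 9 = -7 (mod 9).
    Reduce coefficients mod 9: 1·t ≡ 2 (mod 9).
    So t ≡ 2 (mod 9).
    Then x = 9 + 10·2 = 29, valid modulo lcm(10, 9) = 90: x ≡ 29 (mod 90).
  Combine with x ≡ 0 (mod 6): gcd(90, 6) = 6, and 0 - 29 = -29 is NOT divisible by 6.
    ⇒ system is inconsistent (no integer solution).

No solution (the system is inconsistent).


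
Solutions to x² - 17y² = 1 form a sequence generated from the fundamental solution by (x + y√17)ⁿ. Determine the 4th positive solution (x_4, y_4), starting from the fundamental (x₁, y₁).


Step 1: Find the fundamental solution (x₁, y₁) of x² - 17y² = 1.
  Expand √17 as a continued fraction. a₀ = ⌊√17⌋ = 4; iterate m_{k+1} = d_k·a_k − m_k, d_{k+1} = (17 − m_{k+1}²)/d_k, a_{k+1} = ⌊(a₀ + m_{k+1})/d_{k+1}⌋ (starting m₀ = 0, d₀ = 1), with convergents p_k = a_k·p_{k-1} + p_{k-2}, q_k = a_k·q_{k-1} + q_{k-2} (p₋₁ = 1, q₋₁ = 0):
  k = 0: a₀ = 4; p₀/q₀ = 4/1; p₀² − 17·q₀² = 16 − 17 = -1.
  k = 1: m = 4, d = 1, a = ⌊(4 + 4)/1⌋ = 8; p/q = (8·4 + 1)/(8·1 + 0) = 33/8; p² − 17·q² = 1089 − 1088 = 1.
  The first convergent with p² − 17·q² = 1 gives the fundamental solution (x₁, y₁) = (33, 8).
Step 2: Apply the recurrence (x_{n+1}, y_{n+1}) = (x₁x_n + 17y₁y_n, x₁y_n + y₁x_n) repeatedly.
  From (x_1, y_1) = (33, 8): x_2 = 33·33 + 17·8·8 = 2177; y_2 = 33·8 + 8·33 = 528.
  From (x_2, y_2) = (2177, 528): x_3 = 33·2177 + 17·8·528 = 143649; y_3 = 33·528 + 8·2177 = 34840.
  From (x_3, y_3) = (143649, 34840): x_4 = 33·143649 + 17·8·34840 = 9478657; y_4 = 33·34840 + 8·143649 = 2298912.
Step 3: Verify x_4² - 17·y_4² = 89844938523649 - 89844938523648 = 1 (should be 1). ✓

(x_1, y_1) = (33, 8); (x_4, y_4) = (9478657, 2298912).


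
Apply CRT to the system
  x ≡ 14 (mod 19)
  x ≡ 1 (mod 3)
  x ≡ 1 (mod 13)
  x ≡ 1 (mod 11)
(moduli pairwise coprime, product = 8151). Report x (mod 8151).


Product of moduli M = 19 · 3 · 13 · 11 = 8151.
Merge one congruence at a time:
  Start: x ≡ 14 (mod 19).
  Combine with x ≡ 1 (mod 3); new modulus lcm = 57.
    Write x = 14 + 19·t and substitute into x ≡ 1 (mod 3): 19·t ≡ 1 − 14 = -13 (mod 3).
    Reduce coefficients mod 3: 1·t ≡ 2 (mod 3).
    So t ≡ 2 (mod 3).
    Then x = 14 + 19·2 = 52, valid modulo lcm(19, 3) = 57: x ≡ 52 (mod 57).
  Combine with x ≡ 1 (mod 13); new modulus lcm = 741.
    Write x = 52 + 57·t and substitute into x ≡ 1 (mod 13): 57·t ≡ 1 − 52 = -51 (mod 13).
    Reduce coefficients mod 13: 5·t ≡ 1 (mod 13).
    The inverse of 5 mod 13 is 8 (since 5·8 = 40 = 3·13 + 1), so t ≡ 8·1 = 8 ≡ 8 (mod 13).
    Then x = 52 + 57·8 = 508, valid modulo lcm(57, 13) = 741: x ≡ 508 (mod 741).
  Combine with x ≡ 1 (mod 11); new modulus lcm = 8151.
    Write x = 508 + 741·t and substitute into x ≡ 1 (mod 11): 741·t ≡ 1 − 508 = -507 (mod 11).
    Reduce coefficients mod 11: 4·t ≡ 10 (mod 11).
    The inverse of 4 mod 11 is 3 (since 4·3 = 12 = 1·11 + 1), so t ≡ 3·10 = 30 ≡ 8 (mod 11).
    Then x = 508 + 741·8 = 6436, valid modulo lcm(741, 11) = 8151: x ≡ 6436 (mod 8151).
Verify against each original: 6436 mod 19 = 14, 6436 mod 3 = 1, 6436 mod 13 = 1, 6436 mod 11 = 1.

x ≡ 6436 (mod 8151).


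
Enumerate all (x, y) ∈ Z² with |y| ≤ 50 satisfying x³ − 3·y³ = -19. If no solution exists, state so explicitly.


The equation is x³ - 3y³ = -19. For fixed y, x³ = 3·y³ − 19, so a solution requires the RHS to be a perfect cube.
Strategy: iterate y from -50 to 50, compute RHS = 3·y³ − 19, and check whether it is a (positive or negative) perfect cube.
Check small values of y:
  y = 0: RHS = -19 is not a perfect cube.
  y = 1: RHS = -16 is not a perfect cube.
  y = -1: RHS = -22 is not a perfect cube.
  y = 2: RHS = 5 is not a perfect cube.
  y = -2: RHS = -43 is not a perfect cube.
  y = 3: RHS = 62 is not a perfect cube.
  y = -3: RHS = -100 is not a perfect cube.
Continuing the search up to |y| = 50 finds no solutions either.
No (x, y) in the scanned range satisfies the equation.

No integer solutions with |y| ≤ 50.


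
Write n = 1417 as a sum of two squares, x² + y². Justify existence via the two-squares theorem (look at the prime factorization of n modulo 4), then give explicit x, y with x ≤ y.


Step 1: Factor n = 1417 = 13 · 109.
Step 2: Check the mod-4 condition on each prime factor: 13 ≡ 1 (mod 4), exponent 1; 109 ≡ 1 (mod 4), exponent 1.
All primes ≡ 3 (mod 4) appear to even exponent (or don't appear), so by the two-squares theorem n IS expressible as a sum of two squares.
Step 3: Build a representation. Here n = 13 · 109 is a product of primes ≡ 1 (mod 4). Each prime p ≡ 1 (mod 4) is itself a sum of two squares; find a² by testing p − a² for a perfect square:
  13: 13 − 1² = 12, 13 − 2² = 9 = 3² ⇒ 13 = 2² + 3².
  109: 109 − 1² = 108, 109 − 2² = 105, 109 − 3² = 100 = 10² ⇒ 109 = 3² + 10².
  Combine using the Brahmagupta–Fibonacci identity (a² + b²)(c² + d²) = (ac − bd)² + (ad + bc)² = (ac + bd)² + (ad − bc)²:
  13 · 109 = 1417: from (2² + 3²)(3² + 10²), take (2·3 − 3·10, 2·10 + 3·3) = (6 − 30, 20 + 9) = (-24, 29); dropping signs (only squares matter) gives (24, 29); check 24² + 29² = 576 + 841 = 1417 ✓.
Step 4: Order so x ≤ y and verify: 24² + 29² = 576 + 841 = 1417 = n. ✓

n = 1417 = 24² + 29² (one valid representation with x ≤ y).


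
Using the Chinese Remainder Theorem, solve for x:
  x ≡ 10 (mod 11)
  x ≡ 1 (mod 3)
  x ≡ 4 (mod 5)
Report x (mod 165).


Moduli 11, 3, 5 are pairwise coprime; by CRT there is a unique solution modulo M = 11 · 3 · 5 = 165.
Solve pairwise, accumulating the modulus:
  Start with x ≡ 10 (mod 11).
  Combine with x ≡ 1 (mod 3): since gcd(11, 3) = 1, we get a unique residue mod 33.
    Write x = 10 + 11·t and substitute into x ≡ 1 (mod 3): 11·t ≡ 1 − 10 = -9 (mod 3).
    Reduce coefficients mod 3: 2·t ≡ 0 (mod 3).
    The inverse of 2 mod 3 is 2 (since 2·2 = 4 = 1·3 + 1), so t ≡ 2·0 = 0 ≡ 0 (mod 3).
    Then x = 10 + 11·0 = 10, valid modulo lcm(11, 3) = 33: x ≡ 10 (mod 33).
  Combine with x ≡ 4 (mod 5): since gcd(33, 5) = 1, we get a unique residue mod 165.
    Write x = 10 + 33·t and substitute into x ≡ 4 (mod 5): 33·t ≡ 4 − 10 = -6 (mod 5).
    Reduce coefficients mod 5: 3·t ≡ 4 (mod 5).
    The inverse of 3 mod 5 is 2 (since 3·2 = 6 = 1·5 + 1), so t ≡ 2·4 = 8 ≡ 3 (mod 5).
    Then x = 10 + 33·3 = 109, valid modulo lcm(33, 5) = 165: x ≡ 109 (mod 165).
Verify: 109 mod 11 = 10 ✓, 109 mod 3 = 1 ✓, 109 mod 5 = 4 ✓.

x ≡ 109 (mod 165).


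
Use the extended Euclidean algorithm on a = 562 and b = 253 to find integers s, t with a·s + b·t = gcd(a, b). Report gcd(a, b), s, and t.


Euclidean algorithm on (562, 253) — divide until remainder is 0:
  562 = 2 · 253 + 56
  253 = 4 · 56 + 29
  56 = 1 · 29 + 27
  29 = 1 · 27 + 2
  27 = 13 · 2 + 1
  2 = 2 · 1 + 0
gcd(562, 253) = 1.
Track Bezout coefficients alongside the remainders: start with r₀ = 562 = a·1 + b·0 (s = 1, t = 0) and r₁ = 253 = a·0 + b·1 (s = 0, t = 1); each new remainder r_{k+1} = r_{k-1} − q_k·r_k inherits s_{k+1} = s_{k-1} − q_k·s_k, t_{k+1} = t_{k-1} − q_k·t_k, so r_k = a·s_k + b·t_k at every step:
  q = 2: r = 56, s = 1 − 2·0 = 1, t = 0 − 2·1 = -2  (check: 562·1 + 253·(-2) = 56)
  q = 4: r = 29, s = 0 − 4·1 = -4, t = 1 − 4·(-2) = 9  (check: 562·(-4) + 253·9 = 29)
  q = 1: r = 27, s = 1 − 1·(-4) = 5, t = -2 − 1·9 = -11  (check: 562·5 + 253·(-11) = 27)
  q = 1: r = 2, s = -4 − 1·5 = -9, t = 9 − 1·(-11) = 20  (check: 562·(-9) + 253·20 = 2)
  q = 13: r = 1, s = 5 − 13·(-9) = 122, t = -11 − 13·20 = -271  (check: 562·122 + 253·(-271) = 1)
The row with r = 1 (the gcd) gives the Bezout coefficients s = 122, t = -271.
Result: 562 · (122) + 253 · (-271) = 1.

gcd(562, 253) = 1; s = 122, t = -271 (check: 562·122 + 253·(-271) = 1).


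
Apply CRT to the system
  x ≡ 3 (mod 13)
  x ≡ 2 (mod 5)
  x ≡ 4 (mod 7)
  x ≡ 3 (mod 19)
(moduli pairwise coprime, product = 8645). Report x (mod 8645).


Product of moduli M = 13 · 5 · 7 · 19 = 8645.
Merge one congruence at a time:
  Start: x ≡ 3 (mod 13).
  Combine with x ≡ 2 (mod 5); new modulus lcm = 65.
    Write x = 3 + 13·t and substitute into x ≡ 2 (mod 5): 13·t ≡ 2 − 3 = -1 (mod 5).
    Reduce coefficients mod 5: 3·t ≡ 4 (mod 5).
    The inverse of 3 mod 5 is 2 (since 3·2 = 6 = 1·5 + 1), so t ≡ 2·4 = 8 ≡ 3 (mod 5).
    Then x = 3 + 13·3 = 42, valid modulo lcm(13, 5) = 65: x ≡ 42 (mod 65).
  Combine with x ≡ 4 (mod 7); new modulus lcm = 455.
    Write x = 42 + 65·t and substitute into x ≡ 4 (mod 7): 65·t ≡ 4 − 42 = -38 (mod 7).
    Reduce coefficients mod 7: 2·t ≡ 4 (mod 7).
    The inverse of 2 mod 7 is 4 (since 2·4 = 8 = 1·7 + 1), so t ≡ 4·4 = 16 ≡ 2 (mod 7).
    Then x = 42 + 65·2 = 172, valid modulo lcm(65, 7) = 455: x ≡ 172 (mod 455).
  Combine with x ≡ 3 (mod 19); new modulus lcm = 8645.
    Write x = 172 + 455·t and substitute into x ≡ 3 (mod 19): 455·t ≡ 3 − 172 = -169 (mod 19).
    Reduce coefficients mod 19: 18·t ≡ 2 (mod 19).
    The inverse of 18 mod 19 is 18 (since 18·18 = 324 = 17·19 + 1), so t ≡ 18·2 = 36 ≡ 17 (mod 19).
    Then x = 172 + 455·17 = 7907, valid modulo lcm(455, 19) = 8645: x ≡ 7907 (mod 8645).
Verify against each original: 7907 mod 13 = 3, 7907 mod 5 = 2, 7907 mod 7 = 4, 7907 mod 19 = 3.

x ≡ 7907 (mod 8645).


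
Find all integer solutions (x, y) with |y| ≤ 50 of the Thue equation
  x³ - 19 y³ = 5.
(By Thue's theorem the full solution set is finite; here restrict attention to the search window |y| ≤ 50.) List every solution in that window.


The equation is x³ - 19y³ = 5. For fixed y, x³ = 19·y³ + 5, so a solution requires the RHS to be a perfect cube.
Strategy: iterate y from -50 to 50, compute RHS = 19·y³ + 5, and check whether it is a (positive or negative) perfect cube.
Check small values of y:
  y = 0: RHS = 5 is not a perfect cube.
  y = 1: RHS = 24 is not a perfect cube.
  y = -1: RHS = -14 is not a perfect cube.
  y = 2: RHS = 157 is not a perfect cube.
  y = -2: RHS = -147 is not a perfect cube.
  y = 3: RHS = 518 is not a perfect cube.
  y = -3: RHS = -508 is not a perfect cube.
Continuing the search up to |y| = 50 finds no solutions either.
No (x, y) in the scanned range satisfies the equation.

No integer solutions with |y| ≤ 50.


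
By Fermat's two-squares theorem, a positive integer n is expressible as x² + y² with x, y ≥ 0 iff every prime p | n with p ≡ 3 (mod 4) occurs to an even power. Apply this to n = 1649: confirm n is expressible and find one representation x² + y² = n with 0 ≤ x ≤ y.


Step 1: Factor n = 1649 = 17 · 97.
Step 2: Check the mod-4 condition on each prime factor: 17 ≡ 1 (mod 4), exponent 1; 97 ≡ 1 (mod 4), exponent 1.
All primes ≡ 3 (mod 4) appear to even exponent (or don't appear), so by the two-squares theorem n IS expressible as a sum of two squares.
Step 3: Build a representation. Here n = 17 · 97 is a product of primes ≡ 1 (mod 4). Each prime p ≡ 1 (mod 4) is itself a sum of two squares; find a² by testing p − a² for a perfect square:
  17: 17 − 1² = 16 = 4² ⇒ 17 = 1² + 4².
  97: 97 − 1² = 96, 97 − 2² = 93, 97 − 3² = 88, 97 − 4² = 81 = 9² ⇒ 97 = 4² + 9².
  Combine using the Brahmagupta–Fibonacci identity (a² + b²)(c² + d²) = (ac − bd)² + (ad + bc)² = (ac + bd)² + (ad − bc)²:
  17 · 97 = 1649: from (1² + 4²)(4² + 9²), take (1·4 − 4·9, 1·9 + 4·4) = (4 − 36, 9 + 16) = (-32, 25); dropping signs (only squares matter) gives (32, 25); check 32² + 25² = 1024 + 625 = 1649 ✓.
Step 4: Order so x ≤ y and verify: 25² + 32² = 625 + 1024 = 1649 = n. ✓

n = 1649 = 25² + 32² (one valid representation with x ≤ y).


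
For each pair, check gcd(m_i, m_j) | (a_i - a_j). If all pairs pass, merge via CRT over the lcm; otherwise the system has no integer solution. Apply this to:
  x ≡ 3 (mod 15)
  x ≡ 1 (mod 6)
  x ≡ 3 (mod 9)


Moduli 15, 6, 9 are not pairwise coprime, so CRT works modulo lcm(m_i) when all pairwise compatibility conditions hold.
Pairwise compatibility: gcd(m_i, m_j) must divide a_i - a_j for every pair.
Merge one congruence at a time:
  Start: x ≡ 3 (mod 15).
  Combine with x ≡ 1 (mod 6): gcd(15, 6) = 3, and 1 - 3 = -2 is NOT divisible by 3.
    ⇒ system is inconsistent (no integer solution).

No solution (the system is inconsistent).


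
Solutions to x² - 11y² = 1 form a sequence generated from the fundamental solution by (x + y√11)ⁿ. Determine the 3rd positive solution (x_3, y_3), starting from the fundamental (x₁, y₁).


Step 1: Find the fundamental solution (x₁, y₁) of x² - 11y² = 1.
  Expand √11 as a continued fraction. a₀ = ⌊√11⌋ = 3; iterate m_{k+1} = d_k·a_k − m_k, d_{k+1} = (11 − m_{k+1}²)/d_k, a_{k+1} = ⌊(a₀ + m_{k+1})/d_{k+1}⌋ (starting m₀ = 0, d₀ = 1), with convergents p_k = a_k·p_{k-1} + p_{k-2}, q_k = a_k·q_{k-1} + q_{k-2} (p₋₁ = 1, q₋₁ = 0):
  k = 0: a₀ = 3; p₀/q₀ = 3/1; p₀² − 11·q₀² = 9 − 11 = -2.
  k = 1: m = 3, d = 2, a = ⌊(3 + 3)/2⌋ = 3; p/q = (3·3 + 1)/(3·1 + 0) = 10/3; p² − 11·q² = 100 − 99 = 1.
  The first convergent with p² − 11·q² = 1 gives the fundamental solution (x₁, y₁) = (10, 3).
Step 2: Apply the recurrence (x_{n+1}, y_{n+1}) = (x₁x_n + 11y₁y_n, x₁y_n + y₁x_n) repeatedly.
  From (x_1, y_1) = (10, 3): x_2 = 10·10 + 11·3·3 = 199; y_2 = 10·3 + 3·10 = 60.
  From (x_2, y_2) = (199, 60): x_3 = 10·199 + 11·3·60 = 3970; y_3 = 10·60 + 3·199 = 1197.
Step 3: Verify x_3² - 11·y_3² = 15760900 - 15760899 = 1 (should be 1). ✓

(x_1, y_1) = (10, 3); (x_3, y_3) = (3970, 1197).


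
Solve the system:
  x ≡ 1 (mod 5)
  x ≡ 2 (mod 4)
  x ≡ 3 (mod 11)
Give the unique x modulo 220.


Moduli 5, 4, 11 are pairwise coprime; by CRT there is a unique solution modulo M = 5 · 4 · 11 = 220.
Solve pairwise, accumulating the modulus:
  Start with x ≡ 1 (mod 5).
  Combine with x ≡ 2 (mod 4): since gcd(5, 4) = 1, we get a unique residue mod 20.
    Write x = 1 + 5·t and substitute into x ≡ 2 (mod 4): 5·t ≡ 2 − 1 = 1 (mod 4).
    Reduce coefficients mod 4: 1·t ≡ 1 (mod 4).
    So t ≡ 1 (mod 4).
    Then x = 1 + 5·1 = 6, valid modulo lcm(5, 4) = 20: x ≡ 6 (mod 20).
  Combine with x ≡ 3 (mod 11): since gcd(20, 11) = 1, we get a unique residue mod 220.
    Write x = 6 + 20·t and substitute into x ≡ 3 (mod 11): 20·t ≡ 3 − 6 = -3 (mod 11).
    Reduce coefficients mod 11: 9·t ≡ 8 (mod 11).
    The inverse of 9 mod 11 is 5 (since 9·5 = 45 = 4·11 + 1), so t ≡ 5·8 = 40 ≡ 7 (mod 11).
    Then x = 6 + 20·7 = 146, valid modulo lcm(20, 11) = 220: x ≡ 146 (mod 220).
Verify: 146 mod 5 = 1 ✓, 146 mod 4 = 2 ✓, 146 mod 11 = 3 ✓.

x ≡ 146 (mod 220).


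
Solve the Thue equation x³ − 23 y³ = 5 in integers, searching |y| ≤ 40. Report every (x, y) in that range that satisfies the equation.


The equation is x³ - 23y³ = 5. For fixed y, x³ = 23·y³ + 5, so a solution requires the RHS to be a perfect cube.
Strategy: iterate y from -40 to 40, compute RHS = 23·y³ + 5, and check whether it is a (positive or negative) perfect cube.
Check small values of y:
  y = 0: RHS = 5 is not a perfect cube.
  y = 1: RHS = 28 is not a perfect cube.
  y = -1: RHS = -18 is not a perfect cube.
  y = 2: RHS = 189 is not a perfect cube.
  y = -2: RHS = -179 is not a perfect cube.
  y = 3: RHS = 626 is not a perfect cube.
  y = -3: RHS = -616 is not a perfect cube.
Continuing the search up to |y| = 40 finds no solutions either.
No (x, y) in the scanned range satisfies the equation.

No integer solutions with |y| ≤ 40.


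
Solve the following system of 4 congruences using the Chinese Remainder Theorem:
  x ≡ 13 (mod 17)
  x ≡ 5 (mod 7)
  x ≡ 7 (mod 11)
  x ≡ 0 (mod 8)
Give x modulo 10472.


Product of moduli M = 17 · 7 · 11 · 8 = 10472.
Merge one congruence at a time:
  Start: x ≡ 13 (mod 17).
  Combine with x ≡ 5 (mod 7); new modulus lcm = 119.
    Write x = 13 + 17·t and substitute into x ≡ 5 (mod 7): 17·t ≡ 5 − 13 = -8 (mod 7).
    Reduce coefficients mod 7: 3·t ≡ 6 (mod 7).
    The inverse of 3 mod 7 is 5 (since 3·5 = 15 = 2·7 + 1), so t ≡ 5·6 = 30 ≡ 2 (mod 7).
    Then x = 13 + 17·2 = 47, valid modulo lcm(17, 7) = 119: x ≡ 47 (mod 119).
  Combine with x ≡ 7 (mod 11); new modulus lcm = 1309.
    Write x = 47 + 119·t and substitute into x ≡ 7 (mod 11): 119·t ≡ 7 − 47 = -40 (mod 11).
    Reduce coefficients mod 11: 9·t ≡ 4 (mod 11).
    The inverse of 9 mod 11 is 5 (since 9·5 = 45 = 4·11 + 1), so t ≡ 5·4 = 20 ≡ 9 (mod 11).
    Then x = 47 + 119·9 = 1118, valid modulo lcm(119, 11) = 1309: x ≡ 1118 (mod 1309).
  Combine with x ≡ 0 (mod 8); new modulus lcm = 10472.
    Write x = 1118 + 1309·t and substitute into x ≡ 0 (mod 8): 1309·t ≡ 0 − 1118 = -1118 (mod 8).
    Reduce coefficients mod 8: 5·t ≡ 2 (mod 8).
    The inverse of 5 mod 8 is 5 (since 5·5 = 25 = 3·8 + 1), so t ≡ 5·2 = 10 ≡ 2 (mod 8).
    Then x = 1118 + 1309·2 = 3736, valid modulo lcm(1309, 8) = 10472: x ≡ 3736 (mod 10472).
Verify against each original: 3736 mod 17 = 13, 3736 mod 7 = 5, 3736 mod 11 = 7, 3736 mod 8 = 0.

x ≡ 3736 (mod 10472).


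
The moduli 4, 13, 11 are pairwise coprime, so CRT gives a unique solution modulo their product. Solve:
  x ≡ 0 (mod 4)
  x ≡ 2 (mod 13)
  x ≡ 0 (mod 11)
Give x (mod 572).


Moduli 4, 13, 11 are pairwise coprime; by CRT there is a unique solution modulo M = 4 · 13 · 11 = 572.
Solve pairwise, accumulating the modulus:
  Start with x ≡ 0 (mod 4).
  Combine with x ≡ 2 (mod 13): since gcd(4, 13) = 1, we get a unique residue mod 52.
    Write x = 0 + 4·t and substitute into x ≡ 2 (mod 13): 4·t ≡ 2 − 0 = 2 (mod 13).
    The inverse of 4 mod 13 is 10 (since 4·10 = 40 = 3·13 + 1), so t ≡ 10·2 = 20 ≡ 7 (mod 13).
    Then x = 0 + 4·7 = 28, valid modulo lcm(4, 13) = 52: x ≡ 28 (mod 52).
  Combine with x ≡ 0 (mod 11): since gcd(52, 11) = 1, we get a unique residue mod 572.
    Write x = 28 + 52·t and substitute into x ≡ 0 (mod 11): 52·t ≡ 0 − 28 = -28 (mod 11).
    Reduce coefficients mod 11: 8·t ≡ 5 (mod 11).
    The inverse of 8 mod 11 is 7 (since 8·7 = 56 = 5·11 + 1), so t ≡ 7·5 = 35 ≡ 2 (mod 11).
    Then x = 28 + 52·2 = 132, valid modulo lcm(52, 11) = 572: x ≡ 132 (mod 572).
Verify: 132 mod 4 = 0 ✓, 132 mod 13 = 2 ✓, 132 mod 11 = 0 ✓.

x ≡ 132 (mod 572).


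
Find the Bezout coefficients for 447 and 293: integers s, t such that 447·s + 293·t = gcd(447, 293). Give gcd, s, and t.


Euclidean algorithm on (447, 293) — divide until remainder is 0:
  447 = 1 · 293 + 154
  293 = 1 · 154 + 139
  154 = 1 · 139 + 15
  139 = 9 · 15 + 4
  15 = 3 · 4 + 3
  4 = 1 · 3 + 1
  3 = 3 · 1 + 0
gcd(447, 293) = 1.
Track Bezout coefficients alongside the remainders: start with r₀ = 447 = a·1 + b·0 (s = 1, t = 0) and r₁ = 293 = a·0 + b·1 (s = 0, t = 1); each new remainder r_{k+1} = r_{k-1} − q_k·r_k inherits s_{k+1} = s_{k-1} − q_k·s_k, t_{k+1} = t_{k-1} − q_k·t_k, so r_k = a·s_k + b·t_k at every step:
  q = 1: r = 154, s = 1 − 1·0 = 1, t = 0 − 1·1 = -1  (check: 447·1 + 293·(-1) = 154)
  q = 1: r = 139, s = 0 − 1·1 = -1, t = 1 − 1·(-1) = 2  (check: 447·(-1) + 293·2 = 139)
  q = 1: r = 15, s = 1 − 1·(-1) = 2, t = -1 − 1·2 = -3  (check: 447·2 + 293·(-3) = 15)
  q = 9: r = 4, s = -1 − 9·2 = -19, t = 2 − 9·(-3) = 29  (check: 447·(-19) + 293·29 = 4)
  q = 3: r = 3, s = 2 − 3·(-19) = 59, t = -3 − 3·29 = -90  (check: 447·59 + 293·(-90) = 3)
  q = 1: r = 1, s = -19 − 1·59 = -78, t = 29 − 1·(-90) = 119  (check: 447·(-78) + 293·119 = 1)
The row with r = 1 (the gcd) gives the Bezout coefficients s = -78, t = 119.
Result: 447 · (-78) + 293 · (119) = 1.

gcd(447, 293) = 1; s = -78, t = 119 (check: 447·(-78) + 293·119 = 1).


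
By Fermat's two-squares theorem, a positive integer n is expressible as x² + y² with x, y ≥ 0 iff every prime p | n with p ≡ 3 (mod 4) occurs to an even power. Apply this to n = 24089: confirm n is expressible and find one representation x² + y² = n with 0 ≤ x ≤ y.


Step 1: Factor n = 24089 = 13 · 17 · 109.
Step 2: Check the mod-4 condition on each prime factor: 13 ≡ 1 (mod 4), exponent 1; 17 ≡ 1 (mod 4), exponent 1; 109 ≡ 1 (mod 4), exponent 1.
All primes ≡ 3 (mod 4) appear to even exponent (or don't appear), so by the two-squares theorem n IS expressible as a sum of two squares.
Step 3: Build a representation. Here n = 13 · 17 · 109 is a product of primes ≡ 1 (mod 4). Each prime p ≡ 1 (mod 4) is itself a sum of two squares; find a² by testing p − a² for a perfect square:
  13: 13 − 1² = 12, 13 − 2² = 9 = 3² ⇒ 13 = 2² + 3².
  17: 17 − 1² = 16 = 4² ⇒ 17 = 1² + 4².
  109: 109 − 1² = 108, 109 − 2² = 105, 109 − 3² = 100 = 10² ⇒ 109 = 3² + 10².
  Combine using the Brahmagupta–Fibonacci identity (a² + b²)(c² + d²) = (ac − bd)² + (ad + bc)² = (ac + bd)² + (ad − bc)²:
  13 · 17 = 221: from (2² + 3²)(1² + 4²), take (2·1 − 3·4, 2·4 + 3·1) = (2 − 12, 8 + 3) = (-10, 11); dropping signs (only squares matter) gives (10, 11); check 10² + 11² = 100 + 121 = 221 ✓.
  221 · 109 = 24089: from (10² + 11²)(3² + 10²), take (10·3 − 11·10, 10·10 + 11·3) = (30 − 110, 100 + 33) = (-80, 133); dropping signs (only squares matter) gives (80, 133); check 80² + 133² = 6400 + 17689 = 24089 ✓.
Step 4: Order so x ≤ y and verify: 80² + 133² = 6400 + 17689 = 24089 = n. ✓

n = 24089 = 80² + 133² (one valid representation with x ≤ y).


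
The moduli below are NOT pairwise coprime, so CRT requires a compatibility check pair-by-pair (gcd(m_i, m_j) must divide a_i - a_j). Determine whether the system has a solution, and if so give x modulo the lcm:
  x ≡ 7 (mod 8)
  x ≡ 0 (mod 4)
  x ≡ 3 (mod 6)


Moduli 8, 4, 6 are not pairwise coprime, so CRT works modulo lcm(m_i) when all pairwise compatibility conditions hold.
Pairwise compatibility: gcd(m_i, m_j) must divide a_i - a_j for every pair.
Merge one congruence at a time:
  Start: x ≡ 7 (mod 8).
  Combine with x ≡ 0 (mod 4): gcd(8, 4) = 4, and 0 - 7 = -7 is NOT divisible by 4.
    ⇒ system is inconsistent (no integer solution).

No solution (the system is inconsistent).


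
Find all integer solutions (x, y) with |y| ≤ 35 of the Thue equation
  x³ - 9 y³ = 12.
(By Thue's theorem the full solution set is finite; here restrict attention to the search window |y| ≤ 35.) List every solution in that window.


The equation is x³ - 9y³ = 12. For fixed y, x³ = 9·y³ + 12, so a solution requires the RHS to be a perfect cube.
Strategy: iterate y from -35 to 35, compute RHS = 9·y³ + 12, and check whether it is a (positive or negative) perfect cube.
Check small values of y:
  y = 0: RHS = 12 is not a perfect cube.
  y = 1: RHS = 21 is not a perfect cube.
  y = -1: RHS = 3 is not a perfect cube.
  y = 2: RHS = 84 is not a perfect cube.
  y = -2: RHS = -60 is not a perfect cube.
  y = 3: RHS = 255 is not a perfect cube.
  y = -3: RHS = -231 is not a perfect cube.
Continuing the search up to |y| = 35 finds no solutions either.
No (x, y) in the scanned range satisfies the equation.

No integer solutions with |y| ≤ 35.


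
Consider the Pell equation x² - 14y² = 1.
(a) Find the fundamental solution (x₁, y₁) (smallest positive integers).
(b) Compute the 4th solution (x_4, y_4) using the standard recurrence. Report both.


Step 1: Find the fundamental solution (x₁, y₁) of x² - 14y² = 1.
  Expand √14 as a continued fraction. a₀ = ⌊√14⌋ = 3; iterate m_{k+1} = d_k·a_k − m_k, d_{k+1} = (14 − m_{k+1}²)/d_k, a_{k+1} = ⌊(a₀ + m_{k+1})/d_{k+1}⌋ (starting m₀ = 0, d₀ = 1), with convergents p_k = a_k·p_{k-1} + p_{k-2}, q_k = a_k·q_{k-1} + q_{k-2} (p₋₁ = 1, q₋₁ = 0):
  k = 0: a₀ = 3; p₀/q₀ = 3/1; p₀² − 14·q₀² = 9 − 14 = -5.
  k = 1: m = 3, d = 5, a = ⌊(3 + 3)/5⌋ = 1; p/q = (1·3 + 1)/(1·1 + 0) = 4/1; p² − 14·q² = 16 − 14 = 2.
  k = 2: m = 2, d = 2, a = ⌊(3 + 2)/2⌋ = 2; p/q = (2·4 + 3)/(2·1 + 1) = 11/3; p² − 14·q² = 121 − 126 = -5.
  k = 3: m = 2, d = 5, a = ⌊(3 + 2)/5⌋ = 1; p/q = (1·11 + 4)/(1·3 + 1) = 15/4; p² − 14·q² = 225 − 224 = 1.
  The first convergent with p² − 14·q² = 1 gives the fundamental solution (x₁, y₁) = (15, 4).
Step 2: Apply the recurrence (x_{n+1}, y_{n+1}) = (x₁x_n + 14y₁y_n, x₁y_n + y₁x_n) repeatedly.
  From (x_1, y_1) = (15, 4): x_2 = 15·15 + 14·4·4 = 449; y_2 = 15·4 + 4·15 = 120.
  From (x_2, y_2) = (449, 120): x_3 = 15·449 + 14·4·120 = 13455; y_3 = 15·120 + 4·449 = 3596.
  From (x_3, y_3) = (13455, 3596): x_4 = 15·13455 + 14·4·3596 = 403201; y_4 = 15·3596 + 4·13455 = 107760.
Step 3: Verify x_4² - 14·y_4² = 162571046401 - 162571046400 = 1 (should be 1). ✓

(x_1, y_1) = (15, 4); (x_4, y_4) = (403201, 107760).


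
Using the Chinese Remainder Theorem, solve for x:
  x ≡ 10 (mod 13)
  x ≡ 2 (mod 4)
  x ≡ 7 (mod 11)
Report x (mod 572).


Moduli 13, 4, 11 are pairwise coprime; by CRT there is a unique solution modulo M = 13 · 4 · 11 = 572.
Solve pairwise, accumulating the modulus:
  Start with x ≡ 10 (mod 13).
  Combine with x ≡ 2 (mod 4): since gcd(13, 4) = 1, we get a unique residue mod 52.
    Write x = 10 + 13·t and substitute into x ≡ 2 (mod 4): 13·t ≡ 2 − 10 = -8 (mod 4).
    Reduce coefficients mod 4: 1·t ≡ 0 (mod 4).
    So t ≡ 0 (mod 4).
    Then x = 10 + 13·0 = 10, valid modulo lcm(13, 4) = 52: x ≡ 10 (mod 52).
  Combine with x ≡ 7 (mod 11): since gcd(52, 11) = 1, we get a unique residue mod 572.
    Write x = 10 + 52·t and substitute into x ≡ 7 (mod 11): 52·t ≡ 7 − 10 = -3 (mod 11).
    Reduce coefficients mod 11: 8·t ≡ 8 (mod 11).
    The inverse of 8 mod 11 is 7 (since 8·7 = 56 = 5·11 + 1), so t ≡ 7·8 = 56 ≡ 1 (mod 11).
    Then x = 10 + 52·1 = 62, valid modulo lcm(52, 11) = 572: x ≡ 62 (mod 572).
Verify: 62 mod 13 = 10 ✓, 62 mod 4 = 2 ✓, 62 mod 11 = 7 ✓.

x ≡ 62 (mod 572).


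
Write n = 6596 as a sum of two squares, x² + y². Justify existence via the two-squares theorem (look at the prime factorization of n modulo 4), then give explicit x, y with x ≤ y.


Step 1: Factor n = 6596 = 2^2 · 17 · 97.
Step 2: Check the mod-4 condition on each prime factor: 2 = 2 (special); 17 ≡ 1 (mod 4), exponent 1; 97 ≡ 1 (mod 4), exponent 1.
All primes ≡ 3 (mod 4) appear to even exponent (or don't appear), so by the two-squares theorem n IS expressible as a sum of two squares.
Step 3: Build a representation. Group n = k² · m with k = 2 and m = 17 · 97 = 1649 (a product of primes ≡ 1 (mod 4)); a representation of m scales to one of n via (k·x)² + (k·y)² = k²(x² + y²). Each prime p ≡ 1 (mod 4) is itself a sum of two squares; find a² by testing p − a² for a perfect square:
  17: 17 − 1² = 16 = 4² ⇒ 17 = 1² + 4².
  97: 97 − 1² = 96, 97 − 2² = 93, 97 − 3² = 88, 97 − 4² = 81 = 9² ⇒ 97 = 4² + 9².
  Combine using the Brahmagupta–Fibonacci identity (a² + b²)(c² + d²) = (ac − bd)² + (ad + bc)² = (ac + bd)² + (ad − bc)²:
  17 · 97 = 1649: from (1² + 4²)(4² + 9²), take (1·4 − 4·9, 1·9 + 4·4) = (4 − 36, 9 + 16) = (-32, 25); dropping signs (only squares matter) gives (32, 25); check 32² + 25² = 1024 + 625 = 1649 ✓.
  Scale by k = 2: (2·32, 2·25) = (64, 50).
Step 4: Order so x ≤ y and verify: 50² + 64² = 2500 + 4096 = 6596 = n. ✓

n = 6596 = 50² + 64² (one valid representation with x ≤ y).


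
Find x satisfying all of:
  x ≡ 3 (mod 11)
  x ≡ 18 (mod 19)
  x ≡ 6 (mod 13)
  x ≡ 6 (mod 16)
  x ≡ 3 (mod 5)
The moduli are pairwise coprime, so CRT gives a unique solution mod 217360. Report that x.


Product of moduli M = 11 · 19 · 13 · 16 · 5 = 217360.
Merge one congruence at a time:
  Start: x ≡ 3 (mod 11).
  Combine with x ≡ 18 (mod 19); new modulus lcm = 209.
    Write x = 3 + 11·t and substitute into x ≡ 18 (mod 19): 11·t ≡ 18 − 3 = 15 (mod 19).
    The inverse of 11 mod 19 is 7 (since 11·7 = 77 = 4·19 + 1), so t ≡ 7·15 = 105 ≡ 10 (mod 19).
    Then x = 3 + 11·10 = 113, valid modulo lcm(11, 19) = 209: x ≡ 113 (mod 209).
  Combine with x ≡ 6 (mod 13); new modulus lcm = 2717.
    Write x = 113 + 209·t and substitute into x ≡ 6 (mod 13): 209·t ≡ 6 − 113 = -107 (mod 13).
    Reduce coefficients mod 13: 1·t ≡ 10 (mod 13).
    So t ≡ 10 (mod 13).
    Then x = 113 + 209·10 = 2203, valid modulo lcm(209, 13) = 2717: x ≡ 2203 (mod 2717).
  Combine with x ≡ 6 (mod 16); new modulus lcm = 43472.
    Write x = 2203 + 2717·t and substitute into x ≡ 6 (mod 16): 2717·t ≡ 6 − 2203 = -2197 (mod 16).
    Reduce coefficients mod 16: 13·t ≡ 11 (mod 16).
    The inverse of 13 mod 16 is 5 (since 13·5 = 65 = 4·16 + 1), so t ≡ 5·11 = 55 ≡ 7 (mod 16).
    Then x = 2203 + 2717·7 = 21222, valid modulo lcm(2717, 16) = 43472: x ≡ 21222 (mod 43472).
  Combine with x ≡ 3 (mod 5); new modulus lcm = 217360.
    Write x = 21222 + 43472·t and substitute into x ≡ 3 (mod 5): 43472·t ≡ 3 − 21222 = -21219 (mod 5).
    Reduce coefficients mod 5: 2·t ≡ 1 (mod 5).
    The inverse of 2 mod 5 is 3 (since 2·3 = 6 = 1·5 + 1), so t ≡ 3·1 = 3 ≡ 3 (mod 5).
    Then x = 21222 + 43472·3 = 151638, valid modulo lcm(43472, 5) = 217360: x ≡ 151638 (mod 217360).
Verify against each original: 151638 mod 11 = 3, 151638 mod 19 = 18, 151638 mod 13 = 6, 151638 mod 16 = 6, 151638 mod 5 = 3.

x ≡ 151638 (mod 217360).


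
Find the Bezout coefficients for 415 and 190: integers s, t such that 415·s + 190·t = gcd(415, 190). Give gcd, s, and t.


Euclidean algorithm on (415, 190) — divide until remainder is 0:
  415 = 2 · 190 + 35
  190 = 5 · 35 + 15
  35 = 2 · 15 + 5
  15 = 3 · 5 + 0
gcd(415, 190) = 5.
Track Bezout coefficients alongside the remainders: start with r₀ = 415 = a·1 + b·0 (s = 1, t = 0) and r₁ = 190 = a·0 + b·1 (s = 0, t = 1); each new remainder r_{k+1} = r_{k-1} − q_k·r_k inherits s_{k+1} = s_{k-1} − q_k·s_k, t_{k+1} = t_{k-1} − q_k·t_k, so r_k = a·s_k + b·t_k at every step:
  q = 2: r = 35, s = 1 − 2·0 = 1, t = 0 − 2·1 = -2  (check: 415·1 + 190·(-2) = 35)
  q = 5: r = 15, s = 0 − 5·1 = -5, t = 1 − 5·(-2) = 11  (check: 415·(-5) + 190·11 = 15)
  q = 2: r = 5, s = 1 − 2·(-5) = 11, t = -2 − 2·11 = -24  (check: 415·11 + 190·(-24) = 5)
The row with r = 5 (the gcd) gives the Bezout coefficients s = 11, t = -24.
Result: 415 · (11) + 190 · (-24) = 5.

gcd(415, 190) = 5; s = 11, t = -24 (check: 415·11 + 190·(-24) = 5).
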